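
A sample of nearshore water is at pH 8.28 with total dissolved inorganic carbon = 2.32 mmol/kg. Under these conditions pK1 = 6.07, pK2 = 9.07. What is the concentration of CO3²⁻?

[CO3²⁻] = 0.322 mmol/kg

α₂ = 1 / (1 + [H⁺]/K2 + [H⁺]²/(K1K2)) = 1 / (1 + 10^+0.79 + 10^-1.42)
   = 1 / (1 + 6.1660 + 0.038019) = 1/7.2040 = 0.1388
[CO3²⁻] = α₂ × DIC = 0.1388 × 2.32 = 0.322 mmol/kg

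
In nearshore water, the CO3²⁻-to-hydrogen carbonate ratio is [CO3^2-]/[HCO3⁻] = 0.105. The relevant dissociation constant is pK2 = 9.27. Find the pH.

From K2 = [H⁺][CO3^2-]/[HCO3⁻]:  pH = pK2 + log₁₀([CO3^2-]/[HCO3⁻])
log₁₀(0.105) = -0.979
pH = 9.27 + (-0.979) = 8.29

pH = 8.29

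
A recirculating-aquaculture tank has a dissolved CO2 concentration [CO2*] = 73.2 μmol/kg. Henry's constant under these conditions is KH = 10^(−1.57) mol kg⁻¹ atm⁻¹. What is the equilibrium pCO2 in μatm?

KH = 10^(−1.57) = 2.692×10^-2 mol kg⁻¹ atm⁻¹
pCO2 = [CO2*]/KH = 73.2×10^-6 / 2.692×10^-2 = 2.72×10^-3 atm = 2720 μatm

pCO2 = 2720 μatm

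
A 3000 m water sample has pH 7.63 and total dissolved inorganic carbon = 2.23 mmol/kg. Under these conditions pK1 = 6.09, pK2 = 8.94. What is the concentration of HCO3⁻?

α₁ = 1 / (1 + [H⁺]/K1 + K2/[H⁺]) = 1 / (1 + 10^-1.54 + 10^-1.31)
   = 1 / (1 + 0.028840 + 0.048978) = 1/1.0778 = 0.9278
[HCO3⁻] = α₁ × DIC = 0.9278 × 2.23 = 2.07 mmol/kg

[HCO3⁻] = 2.07 mmol/kg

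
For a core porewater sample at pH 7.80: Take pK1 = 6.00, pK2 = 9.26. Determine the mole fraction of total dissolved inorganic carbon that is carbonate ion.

α₂ = 0.0330

α₂ = 1 / (1 + [H⁺]/K2 + [H⁺]²/(K1K2)) = 1 / (1 + 10^+1.46 + 10^-0.34)
   = 1 / (1 + 28.840 + 0.45709) = 1/30.297 = 0.03301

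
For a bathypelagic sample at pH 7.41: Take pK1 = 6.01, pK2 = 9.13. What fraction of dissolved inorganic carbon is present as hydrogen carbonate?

α₁ = 1 / (1 + [H⁺]/K1 + K2/[H⁺]) = 1 / (1 + 10^-1.40 + 10^-1.72)
   = 1 / (1 + 0.039811 + 0.019055) = 1/1.0589 = 0.9444

α₁ = 0.944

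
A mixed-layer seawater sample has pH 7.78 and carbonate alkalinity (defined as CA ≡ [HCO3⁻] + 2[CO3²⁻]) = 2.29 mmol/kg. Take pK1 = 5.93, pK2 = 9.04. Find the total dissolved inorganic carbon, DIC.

DIC = 2.21 mmol/kg

CA = [HCO3⁻] + 2[CO3²⁻] = (α₁ + 2α₂)·DIC
At pH 7.78: [H⁺]/K1 = 10^-1.85 = 0.014125, K2/[H⁺] = 10^-1.26 = 0.054954
α₁ = 1/(1 + 0.014125 + 0.054954) = 1/1.0691 = 0.9354; α₂ = α₁·K2/[H⁺] = 0.05140
α₁ + 2α₂ = 1.0382
DIC = CA / (α₁ + 2α₂) = 2.29 / 1.0382 = 2.21 mmol/kg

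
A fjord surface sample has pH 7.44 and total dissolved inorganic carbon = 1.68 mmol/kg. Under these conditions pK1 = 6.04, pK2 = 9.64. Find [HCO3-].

[HCO3⁻] = 1.61 mmol/kg

α₁ = 1 / (1 + [H⁺]/K1 + K2/[H⁺]) = 1 / (1 + 10^-1.40 + 10^-2.20)
   = 1 / (1 + 0.039811 + 0.0063096) = 1/1.0461 = 0.9559
[HCO3⁻] = α₁ × DIC = 0.9559 × 1.68 = 1.61 mmol/kg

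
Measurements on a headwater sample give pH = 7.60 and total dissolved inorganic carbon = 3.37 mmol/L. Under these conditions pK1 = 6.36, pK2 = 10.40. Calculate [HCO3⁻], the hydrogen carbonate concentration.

α₁ = 1 / (1 + [H⁺]/K1 + K2/[H⁺]) = 1 / (1 + 10^-1.24 + 10^-2.80)
   = 1 / (1 + 0.057544 + 0.0015849) = 1/1.0591 = 0.9442
[HCO3⁻] = α₁ × DIC = 0.9442 × 3.37 = 3.18 mmol/L

[HCO3⁻] = 3.18 mmol/L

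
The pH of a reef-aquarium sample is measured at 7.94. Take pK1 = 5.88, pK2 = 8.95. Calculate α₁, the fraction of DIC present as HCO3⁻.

α₁ = 1 / (1 + [H⁺]/K1 + K2/[H⁺]) = 1 / (1 + 10^-2.06 + 10^-1.01)
   = 1 / (1 + 0.0087096 + 0.097724) = 1/1.1064 = 0.9038

α₁ = 0.904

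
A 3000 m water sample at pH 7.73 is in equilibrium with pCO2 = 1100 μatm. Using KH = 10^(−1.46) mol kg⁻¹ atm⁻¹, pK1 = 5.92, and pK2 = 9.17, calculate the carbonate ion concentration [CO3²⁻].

[CO3²⁻] = 0.0894 mmol/kg

[CO2*] = KH · pCO2 = 10^(−1.46) × 1100×10^-6 = 3.814×10^-5 mol/kg
α₀ = 1/(1 + K1/[H⁺] + K1K2/[H⁺]²) = 1/(1 + 10^+1.81 + 10^+0.37) = 0.01473
DIC = [CO2*]/α₀ = 3.814×10^-5 / 0.01473 = 2.590 mmol/kg
[CO3²⁻] = α₂·DIC; α₂ = 0.03452, so [CO3²⁻] = 0.03452 × 2.590 = 0.0894 mmol/kg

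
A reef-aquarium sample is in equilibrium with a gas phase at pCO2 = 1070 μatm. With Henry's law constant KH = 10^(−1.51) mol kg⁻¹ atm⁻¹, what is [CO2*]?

[CO2*] = 33.1 μmol/kg

KH = 10^(−1.51) = 3.090×10^-2 mol kg⁻¹ atm⁻¹
[CO2*] = KH · pCO2 = 3.090×10^-2 × 1070×10^-6 atm = 3.31×10^-5 mol/kg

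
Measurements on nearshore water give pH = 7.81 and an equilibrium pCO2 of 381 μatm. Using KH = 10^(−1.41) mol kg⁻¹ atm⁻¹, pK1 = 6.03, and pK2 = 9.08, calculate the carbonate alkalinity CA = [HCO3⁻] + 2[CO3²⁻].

[CO2*] = KH · pCO2 = 10^(−1.41) × 381×10^-6 = 1.482×10^-5 mol/kg
α₀ = 1/(1 + K1/[H⁺] + K1K2/[H⁺]²) = 1/(1 + 10^+1.78 + 10^+0.51) = 0.01551
DIC = [CO2*]/α₀ = 1.482×10^-5 / 0.01551 = 0.9559 mmol/kg
CA = (α₁ + 2α₂)·DIC = (0.9343 + 2×0.05018) × 0.9559 = 0.989 mmol/kg

CA = 0.989 mmol/kg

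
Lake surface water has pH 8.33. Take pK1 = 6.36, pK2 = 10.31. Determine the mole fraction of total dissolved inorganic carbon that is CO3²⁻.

α₂ = 0.0103

α₂ = 1 / (1 + [H⁺]/K2 + [H⁺]²/(K1K2)) = 1 / (1 + 10^+1.98 + 10^+0.01)
   = 1 / (1 + 95.499 + 1.0233) = 1/97.523 = 0.01025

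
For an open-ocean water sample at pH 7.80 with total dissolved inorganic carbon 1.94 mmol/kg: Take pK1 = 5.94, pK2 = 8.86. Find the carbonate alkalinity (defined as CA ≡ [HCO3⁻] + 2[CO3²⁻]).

CA = 2.07 mmol/kg

CA = [HCO3⁻] + 2[CO3²⁻] = (α₁ + 2α₂)·DIC
At pH 7.80: [H⁺]/K1 = 10^-1.86 = 0.013804, K2/[H⁺] = 10^-1.06 = 0.087096
α₁ = 1/(1 + 0.013804 + 0.087096) = 1/1.1009 = 0.9083; α₂ = α₁·K2/[H⁺] = 0.07911
α₁ + 2α₂ = 1.0666
CA = 1.0666 × 1.94 = 2.07 mmol/kg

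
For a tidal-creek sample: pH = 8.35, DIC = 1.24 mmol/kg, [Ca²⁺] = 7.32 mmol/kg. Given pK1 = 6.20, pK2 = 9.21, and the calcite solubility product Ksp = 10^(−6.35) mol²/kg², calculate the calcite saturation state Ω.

Ω = 2.45

α₂ = 1 / (1 + [H⁺]/K2 + [H⁺]²/(K1K2)) = 1 / (1 + 10^+0.86 + 10^-1.29)
   = 1 / (1 + 7.2444 + 0.051286) = 1/8.2956 = 0.1205
[CO3²⁻] = α₂ × DIC = 0.1205 × 1.24 = 0.1495 mmol/kg
Ksp = 10^(−6.35) = 4.467×10^-7
Ω = [Ca²⁺][CO3²⁻]/Ksp = (7.32×10^-3)(1.495×10^-4) / 4.467×10^-7 = 2.45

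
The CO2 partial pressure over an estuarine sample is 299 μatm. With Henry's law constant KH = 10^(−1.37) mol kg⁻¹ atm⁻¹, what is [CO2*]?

KH = 10^(−1.37) = 4.266×10^-2 mol kg⁻¹ atm⁻¹
[CO2*] = KH · pCO2 = 4.266×10^-2 × 299×10^-6 atm = 1.28×10^-5 mol/kg

[CO2*] = 12.8 μmol/kg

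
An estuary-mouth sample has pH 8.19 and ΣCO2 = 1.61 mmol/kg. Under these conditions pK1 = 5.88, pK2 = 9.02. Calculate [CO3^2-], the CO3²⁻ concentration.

[CO3²⁻] = 0.207 mmol/kg

α₂ = 1 / (1 + [H⁺]/K2 + [H⁺]²/(K1K2)) = 1 / (1 + 10^+0.83 + 10^-1.48)
   = 1 / (1 + 6.7608 + 0.033113) = 1/7.7939 = 0.1283
[CO3²⁻] = α₂ × DIC = 0.1283 × 1.61 = 0.207 mmol/kg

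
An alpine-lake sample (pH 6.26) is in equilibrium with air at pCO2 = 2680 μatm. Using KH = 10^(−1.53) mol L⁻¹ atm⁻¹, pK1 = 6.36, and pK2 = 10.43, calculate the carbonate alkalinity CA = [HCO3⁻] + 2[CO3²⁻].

CA = 0.0628 mmol/L

[CO2*] = KH · pCO2 = 10^(−1.53) × 2680×10^-6 = 7.909×10^-5 mol/L
α₀ = 1/(1 + K1/[H⁺] + K1K2/[H⁺]²) = 1/(1 + 10^-0.10 + 10^-4.27) = 0.5573
DIC = [CO2*]/α₀ = 7.909×10^-5 / 0.5573 = 0.1419 mmol/L
CA = (α₁ + 2α₂)·DIC = (0.4427 + 2×2.993×10^-5) × 0.1419 = 0.0628 mmol/L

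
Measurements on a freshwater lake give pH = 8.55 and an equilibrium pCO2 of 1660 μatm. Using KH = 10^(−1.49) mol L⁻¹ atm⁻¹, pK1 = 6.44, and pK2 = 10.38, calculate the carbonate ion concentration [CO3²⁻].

[CO3²⁻] = 0.102 mmol/L

[CO2*] = KH · pCO2 = 10^(−1.49) × 1660×10^-6 = 5.372×10^-5 mol/L
α₀ = 1/(1 + K1/[H⁺] + K1K2/[H⁺]²) = 1/(1 + 10^+2.11 + 10^+0.28) = 0.007591
DIC = [CO2*]/α₀ = 5.372×10^-5 / 0.007591 = 7.076 mmol/L
[CO3²⁻] = α₂·DIC; α₂ = 0.01446, so [CO3²⁻] = 0.01446 × 7.076 = 0.102 mmol/L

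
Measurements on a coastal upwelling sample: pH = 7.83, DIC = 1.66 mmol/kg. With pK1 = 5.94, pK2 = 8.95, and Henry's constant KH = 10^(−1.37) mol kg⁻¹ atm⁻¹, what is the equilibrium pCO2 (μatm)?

α₀ = 1 / (1 + K1/[H⁺] + K1K2/[H⁺]²) = 1 / (1 + 10^+1.89 + 10^+0.77)
   = 1 / (1 + 77.625 + 5.8884) = 1/84.513 = 0.01183
[CO2*] = α₀ × DIC = 0.01183 × 1.66 = 0.01964 mmol/kg = 19.64 μmol/kg
pCO2 = [CO2*]/KH = 1.964×10^-5 / 4.266×10^-2 = 460 μatm

pCO2 = 460 μatm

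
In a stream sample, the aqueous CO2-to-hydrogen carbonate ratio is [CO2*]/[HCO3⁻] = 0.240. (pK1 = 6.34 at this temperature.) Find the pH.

From K1 = [H⁺][HCO3⁻]/[CO2*]:  pH = pK1 − log₁₀([CO2*]/[HCO3⁻])
log₁₀(0.240) = -0.620
pH = 6.34 − (-0.620) = 6.96

pH = 6.96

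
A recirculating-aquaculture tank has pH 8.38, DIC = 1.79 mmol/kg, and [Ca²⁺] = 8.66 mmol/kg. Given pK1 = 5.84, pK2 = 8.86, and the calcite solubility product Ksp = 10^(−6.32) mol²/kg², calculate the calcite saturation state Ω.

Ω = 8.04

α₂ = 1 / (1 + [H⁺]/K2 + [H⁺]²/(K1K2)) = 1 / (1 + 10^+0.48 + 10^-2.06)
   = 1 / (1 + 3.0200 + 0.0087096) = 1/4.0287 = 0.2482
[CO3²⁻] = α₂ × DIC = 0.2482 × 1.79 = 0.4443 mmol/kg
Ksp = 10^(−6.32) = 4.786×10^-7
Ω = [Ca²⁺][CO3²⁻]/Ksp = (8.66×10^-3)(4.443×10^-4) / 4.786×10^-7 = 8.04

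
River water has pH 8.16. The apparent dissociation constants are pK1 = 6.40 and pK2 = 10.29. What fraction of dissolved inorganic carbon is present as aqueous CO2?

α₀ = 0.0170

α₀ = 1 / (1 + K1/[H⁺] + K1K2/[H⁺]²) = 1 / (1 + 10^+1.76 + 10^-0.37)
   = 1 / (1 + 57.544 + 0.42658) = 1/58.971 = 0.01696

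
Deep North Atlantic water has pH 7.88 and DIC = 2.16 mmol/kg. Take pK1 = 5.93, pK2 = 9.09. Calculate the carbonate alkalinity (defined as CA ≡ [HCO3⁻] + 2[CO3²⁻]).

CA = 2.26 mmol/kg

CA = [HCO3⁻] + 2[CO3²⁻] = (α₁ + 2α₂)·DIC
At pH 7.88: [H⁺]/K1 = 10^-1.95 = 0.011220, K2/[H⁺] = 10^-1.21 = 0.061660
α₁ = 1/(1 + 0.011220 + 0.061660) = 1/1.0729 = 0.9321; α₂ = α₁·K2/[H⁺] = 0.05747
α₁ + 2α₂ = 1.0470
CA = 1.0470 × 2.16 = 2.26 mmol/kg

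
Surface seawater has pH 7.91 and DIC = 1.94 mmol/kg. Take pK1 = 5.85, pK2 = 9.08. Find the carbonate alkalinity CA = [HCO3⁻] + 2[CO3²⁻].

CA = 2.05 mmol/kg

CA = [HCO3⁻] + 2[CO3²⁻] = (α₁ + 2α₂)·DIC
At pH 7.91: [H⁺]/K1 = 10^-2.06 = 0.0087096, K2/[H⁺] = 10^-1.17 = 0.067608
α₁ = 1/(1 + 0.0087096 + 0.067608) = 1/1.0763 = 0.9291; α₂ = α₁·K2/[H⁺] = 0.06281
α₁ + 2α₂ = 1.0547
CA = 1.0547 × 1.94 = 2.05 mmol/kg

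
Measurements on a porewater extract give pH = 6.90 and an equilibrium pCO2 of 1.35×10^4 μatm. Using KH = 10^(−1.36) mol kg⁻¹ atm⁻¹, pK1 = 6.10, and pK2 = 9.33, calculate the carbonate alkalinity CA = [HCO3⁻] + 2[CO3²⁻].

[CO2*] = KH · pCO2 = 10^(−1.36) × 1.35×10^4×10^-6 = 5.893×10^-4 mol/kg
α₀ = 1/(1 + K1/[H⁺] + K1K2/[H⁺]²) = 1/(1 + 10^+0.80 + 10^-1.63) = 0.1364
DIC = [CO2*]/α₀ = 5.893×10^-4 / 0.1364 = 4.321 mmol/kg
CA = (α₁ + 2α₂)·DIC = (0.8604 + 2×0.003197) × 4.321 = 3.75 mmol/kg

CA = 3.75 mmol/kg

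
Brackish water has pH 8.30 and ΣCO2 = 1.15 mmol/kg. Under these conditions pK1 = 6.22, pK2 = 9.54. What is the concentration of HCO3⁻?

α₁ = 1 / (1 + [H⁺]/K1 + K2/[H⁺]) = 1 / (1 + 10^-2.08 + 10^-1.24)
   = 1 / (1 + 0.0083176 + 0.057544) = 1/1.0659 = 0.9382
[HCO3⁻] = α₁ × DIC = 0.9382 × 1.15 = 1.08 mmol/kg

[HCO3⁻] = 1.08 mmol/kg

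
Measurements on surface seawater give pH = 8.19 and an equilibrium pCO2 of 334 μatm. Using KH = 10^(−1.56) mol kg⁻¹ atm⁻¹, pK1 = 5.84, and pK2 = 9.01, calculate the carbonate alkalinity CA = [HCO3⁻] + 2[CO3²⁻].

[CO2*] = KH · pCO2 = 10^(−1.56) × 334×10^-6 = 9.199×10^-6 mol/kg
α₀ = 1/(1 + K1/[H⁺] + K1K2/[H⁺]²) = 1/(1 + 10^+2.35 + 10^+1.53) = 0.003865
DIC = [CO2*]/α₀ = 9.199×10^-6 / 0.003865 = 2.380 mmol/kg
CA = (α₁ + 2α₂)·DIC = (0.8652 + 2×0.1310) × 2.380 = 2.68 mmol/kg

CA = 2.68 mmol/kg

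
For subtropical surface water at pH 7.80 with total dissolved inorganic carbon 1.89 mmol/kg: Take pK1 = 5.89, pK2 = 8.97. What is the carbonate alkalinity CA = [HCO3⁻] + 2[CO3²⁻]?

CA = 1.99 mmol/kg

CA = [HCO3⁻] + 2[CO3²⁻] = (α₁ + 2α₂)·DIC
At pH 7.80: [H⁺]/K1 = 10^-1.91 = 0.012303, K2/[H⁺] = 10^-1.17 = 0.067608
α₁ = 1/(1 + 0.012303 + 0.067608) = 1/1.0799 = 0.9260; α₂ = α₁·K2/[H⁺] = 0.06261
α₁ + 2α₂ = 1.0512
CA = 1.0512 × 1.89 = 1.99 mmol/kg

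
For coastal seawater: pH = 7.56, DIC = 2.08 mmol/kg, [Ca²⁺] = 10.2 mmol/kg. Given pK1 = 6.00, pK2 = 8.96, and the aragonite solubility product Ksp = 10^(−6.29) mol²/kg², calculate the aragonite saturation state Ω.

Ω = 1.54

α₂ = 1 / (1 + [H⁺]/K2 + [H⁺]²/(K1K2)) = 1 / (1 + 10^+1.40 + 10^-0.16)
   = 1 / (1 + 25.119 + 0.69183) = 1/26.811 = 0.03730
[CO3²⁻] = α₂ × DIC = 0.03730 × 2.08 = 0.07758 mmol/kg
Ksp = 10^(−6.29) = 5.129×10^-7
Ω = [Ca²⁺][CO3²⁻]/Ksp = (10.2×10^-3)(7.758×10^-5) / 5.129×10^-7 = 1.54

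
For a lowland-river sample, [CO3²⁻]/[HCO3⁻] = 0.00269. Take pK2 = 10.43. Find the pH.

From K2 = [H⁺][CO3²⁻]/[HCO3⁻]:  pH = pK2 + log₁₀([CO3²⁻]/[HCO3⁻])
log₁₀(0.00269) = -2.570
pH = 10.43 + (-2.570) = 7.86

pH = 7.86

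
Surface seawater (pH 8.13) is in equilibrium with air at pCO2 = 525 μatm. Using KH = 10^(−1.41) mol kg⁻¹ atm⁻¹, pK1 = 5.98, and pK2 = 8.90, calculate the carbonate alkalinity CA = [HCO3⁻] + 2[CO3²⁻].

CA = 3.87 mmol/kg

[CO2*] = KH · pCO2 = 10^(−1.41) × 525×10^-6 = 2.042×10^-5 mol/kg
α₀ = 1/(1 + K1/[H⁺] + K1K2/[H⁺]²) = 1/(1 + 10^+2.15 + 10^+1.38) = 0.006015
DIC = [CO2*]/α₀ = 2.042×10^-5 / 0.006015 = 3.395 mmol/kg
CA = (α₁ + 2α₂)·DIC = (0.8497 + 2×0.1443) × 3.395 = 3.87 mmol/kg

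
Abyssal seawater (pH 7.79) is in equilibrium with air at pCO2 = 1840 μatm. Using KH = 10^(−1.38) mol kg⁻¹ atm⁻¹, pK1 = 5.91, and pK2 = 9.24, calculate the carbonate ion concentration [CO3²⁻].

[CO3²⁻] = 0.206 mmol/kg

[CO2*] = KH · pCO2 = 10^(−1.38) × 1840×10^-6 = 7.670×10^-5 mol/kg
α₀ = 1/(1 + K1/[H⁺] + K1K2/[H⁺]²) = 1/(1 + 10^+1.88 + 10^+0.43) = 0.01257
DIC = [CO2*]/α₀ = 7.670×10^-5 / 0.01257 = 6.102 mmol/kg
[CO3²⁻] = α₂·DIC; α₂ = 0.03383, so [CO3²⁻] = 0.03383 × 6.102 = 0.206 mmol/kg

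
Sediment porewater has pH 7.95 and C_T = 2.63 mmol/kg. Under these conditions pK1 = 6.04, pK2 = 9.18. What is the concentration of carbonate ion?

α₂ = 1 / (1 + [H⁺]/K2 + [H⁺]²/(K1K2)) = 1 / (1 + 10^+1.23 + 10^-0.68)
   = 1 / (1 + 16.982 + 0.20893) = 1/18.191 = 0.05497
[CO3²⁻] = α₂ × DIC = 0.05497 × 2.63 = 0.145 mmol/kg

[CO3²⁻] = 0.145 mmol/kg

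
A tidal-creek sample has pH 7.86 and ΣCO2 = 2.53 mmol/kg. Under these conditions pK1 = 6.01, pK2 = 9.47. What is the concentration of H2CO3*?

α₀ = 1 / (1 + K1/[H⁺] + K1K2/[H⁺]²) = 1 / (1 + 10^+1.85 + 10^+0.24)
   = 1 / (1 + 70.795 + 1.7378) = 1/73.532 = 0.01360
[CO2*] = α₀ × DIC = 0.01360 × 2.53 = 0.0344 mmol/kg

[CO2*] = 0.0344 mmol/kg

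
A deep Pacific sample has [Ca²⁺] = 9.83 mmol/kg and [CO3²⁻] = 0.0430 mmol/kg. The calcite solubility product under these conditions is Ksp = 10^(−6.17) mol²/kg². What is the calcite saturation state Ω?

Ω = 0.625

Ksp = 10^(−6.17) = 6.761×10^-7
Ω = [Ca²⁺][CO3²⁻]/Ksp = (9.83×10^-3)(0.0430×10^-3) / 6.761×10^-7 = 0.625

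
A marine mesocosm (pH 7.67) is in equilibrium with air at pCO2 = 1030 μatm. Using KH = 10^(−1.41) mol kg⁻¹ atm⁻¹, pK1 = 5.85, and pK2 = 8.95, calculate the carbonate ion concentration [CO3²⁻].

[CO2*] = KH · pCO2 = 10^(−1.41) × 1030×10^-6 = 4.007×10^-5 mol/kg
α₀ = 1/(1 + K1/[H⁺] + K1K2/[H⁺]²) = 1/(1 + 10^+1.82 + 10^+0.54) = 0.01418
DIC = [CO2*]/α₀ = 4.007×10^-5 / 0.01418 = 2.827 mmol/kg
[CO3²⁻] = α₂·DIC; α₂ = 0.04916, so [CO3²⁻] = 0.04916 × 2.827 = 0.139 mmol/kg

[CO3²⁻] = 0.139 mmol/kg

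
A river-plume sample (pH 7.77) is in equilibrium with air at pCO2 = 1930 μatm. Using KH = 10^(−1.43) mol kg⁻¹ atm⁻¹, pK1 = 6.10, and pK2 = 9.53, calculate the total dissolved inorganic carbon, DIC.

DIC = 3.48 mmol/kg

[CO2*] = KH · pCO2 = 10^(−1.43) × 1930×10^-6 = 7.171×10^-5 mol/kg
α₀ = 1/(1 + K1/[H⁺] + K1K2/[H⁺]²) = 1/(1 + 10^+1.67 + 10^-0.09) = 0.02058
DIC = [CO2*]/α₀ = 7.171×10^-5 / 0.02058 = 3.48 mmol/kg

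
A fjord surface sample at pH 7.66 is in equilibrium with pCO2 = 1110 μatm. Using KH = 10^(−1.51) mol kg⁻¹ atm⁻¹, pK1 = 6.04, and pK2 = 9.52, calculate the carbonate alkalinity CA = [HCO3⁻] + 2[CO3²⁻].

[CO2*] = KH · pCO2 = 10^(−1.51) × 1110×10^-6 = 3.430×10^-5 mol/kg
α₀ = 1/(1 + K1/[H⁺] + K1K2/[H⁺]²) = 1/(1 + 10^+1.62 + 10^-0.24) = 0.02311
DIC = [CO2*]/α₀ = 3.430×10^-5 / 0.02311 = 1.484 mmol/kg
CA = (α₁ + 2α₂)·DIC = (0.9636 + 2×0.01330) × 1.484 = 1.47 mmol/kg

CA = 1.47 mmol/kg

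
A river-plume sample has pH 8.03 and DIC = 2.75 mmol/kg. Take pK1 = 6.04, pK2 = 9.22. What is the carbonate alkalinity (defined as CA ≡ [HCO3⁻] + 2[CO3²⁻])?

CA = [HCO3⁻] + 2[CO3²⁻] = (α₁ + 2α₂)·DIC
At pH 8.03: [H⁺]/K1 = 10^-1.99 = 0.010233, K2/[H⁺] = 10^-1.19 = 0.064565
α₁ = 1/(1 + 0.010233 + 0.064565) = 1/1.0748 = 0.9304; α₂ = α₁·K2/[H⁺] = 0.06007
α₁ + 2α₂ = 1.0506
CA = 1.0506 × 2.75 = 2.89 mmol/kg

CA = 2.89 mmol/kg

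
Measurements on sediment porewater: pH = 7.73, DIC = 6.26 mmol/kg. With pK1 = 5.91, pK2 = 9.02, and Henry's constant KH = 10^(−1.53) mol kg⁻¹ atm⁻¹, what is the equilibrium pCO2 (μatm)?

pCO2 = 3010 μatm

α₀ = 1 / (1 + K1/[H⁺] + K1K2/[H⁺]²) = 1 / (1 + 10^+1.82 + 10^+0.53)
   = 1 / (1 + 66.069 + 3.3884) = 1/70.458 = 0.01419
[CO2*] = α₀ × DIC = 0.01419 × 6.26 = 0.08885 mmol/kg
pCO2 = [CO2*]/KH = 8.885×10^-5 / 2.951×10^-2 = 3010 μatm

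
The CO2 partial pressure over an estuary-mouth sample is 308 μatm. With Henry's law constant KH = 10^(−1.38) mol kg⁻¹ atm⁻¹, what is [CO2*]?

[CO2*] = 12.8 μmol/kg

KH = 10^(−1.38) = 4.169×10^-2 mol kg⁻¹ atm⁻¹
[CO2*] = KH · pCO2 = 4.169×10^-2 × 308×10^-6 atm = 1.28×10^-5 mol/kg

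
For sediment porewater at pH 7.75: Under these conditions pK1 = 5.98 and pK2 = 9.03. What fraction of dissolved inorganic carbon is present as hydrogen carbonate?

α₁ = 1 / (1 + [H⁺]/K1 + K2/[H⁺]) = 1 / (1 + 10^-1.77 + 10^-1.28)
   = 1 / (1 + 0.016982 + 0.052481) = 1/1.0695 = 0.9350

α₁ = 0.935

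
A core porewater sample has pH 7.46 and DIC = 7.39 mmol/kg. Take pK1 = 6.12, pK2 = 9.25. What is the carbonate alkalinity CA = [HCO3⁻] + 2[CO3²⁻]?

CA = 7.18 mmol/kg

CA = [HCO3⁻] + 2[CO3²⁻] = (α₁ + 2α₂)·DIC
At pH 7.46: [H⁺]/K1 = 10^-1.34 = 0.045709, K2/[H⁺] = 10^-1.79 = 0.016218
α₁ = 1/(1 + 0.045709 + 0.016218) = 1/1.0619 = 0.9417; α₂ = α₁·K2/[H⁺] = 0.01527
α₁ + 2α₂ = 0.9722
CA = 0.9722 × 7.39 = 7.18 mmol/kg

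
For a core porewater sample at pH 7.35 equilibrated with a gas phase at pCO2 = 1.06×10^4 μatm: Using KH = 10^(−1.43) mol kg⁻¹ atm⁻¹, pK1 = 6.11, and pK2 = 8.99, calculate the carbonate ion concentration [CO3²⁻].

[CO3²⁻] = 0.157 mmol/kg

[CO2*] = KH · pCO2 = 10^(−1.43) × 1.06×10^4×10^-6 = 3.938×10^-4 mol/kg
α₀ = 1/(1 + K1/[H⁺] + K1K2/[H⁺]²) = 1/(1 + 10^+1.24 + 10^-0.40) = 0.05326
DIC = [CO2*]/α₀ = 3.938×10^-4 / 0.05326 = 7.395 mmol/kg
[CO3²⁻] = α₂·DIC; α₂ = 0.02120, so [CO3²⁻] = 0.02120 × 7.395 = 0.157 mmol/kg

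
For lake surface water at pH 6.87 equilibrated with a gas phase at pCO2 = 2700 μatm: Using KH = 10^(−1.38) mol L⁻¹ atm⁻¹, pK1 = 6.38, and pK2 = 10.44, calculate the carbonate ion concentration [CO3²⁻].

[CO2*] = KH · pCO2 = 10^(−1.38) × 2700×10^-6 = 1.126×10^-4 mol/L
α₀ = 1/(1 + K1/[H⁺] + K1K2/[H⁺]²) = 1/(1 + 10^+0.49 + 10^-3.08) = 0.2444
DIC = [CO2*]/α₀ = 1.126×10^-4 / 0.2444 = 0.4605 mmol/L
[CO3²⁻] = α₂·DIC; α₂ = 0.0002033, so [CO3²⁻] = 0.0002033 × 0.4605 = 9.36×10^-5 mmol/L = 0.0936 μmol/L

[CO3²⁻] = 0.0936 μmol/L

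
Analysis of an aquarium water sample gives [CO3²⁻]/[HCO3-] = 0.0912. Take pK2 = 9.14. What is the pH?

From K2 = [H⁺][CO3²⁻]/[HCO3-]:  pH = pK2 + log₁₀([CO3²⁻]/[HCO3-])
log₁₀(0.0912) = -1.040
pH = 9.14 + (-1.040) = 8.10

pH = 8.10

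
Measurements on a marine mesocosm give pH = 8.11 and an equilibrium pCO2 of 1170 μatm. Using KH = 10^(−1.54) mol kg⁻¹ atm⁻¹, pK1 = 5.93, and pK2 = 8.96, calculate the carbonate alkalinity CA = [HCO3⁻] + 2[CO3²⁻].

CA = 6.55 mmol/kg

[CO2*] = KH · pCO2 = 10^(−1.54) × 1170×10^-6 = 3.374×10^-5 mol/kg
α₀ = 1/(1 + K1/[H⁺] + K1K2/[H⁺]²) = 1/(1 + 10^+2.18 + 10^+1.33) = 0.005756
DIC = [CO2*]/α₀ = 3.374×10^-5 / 0.005756 = 5.862 mmol/kg
CA = (α₁ + 2α₂)·DIC = (0.8712 + 2×0.1231) × 5.862 = 6.55 mmol/kg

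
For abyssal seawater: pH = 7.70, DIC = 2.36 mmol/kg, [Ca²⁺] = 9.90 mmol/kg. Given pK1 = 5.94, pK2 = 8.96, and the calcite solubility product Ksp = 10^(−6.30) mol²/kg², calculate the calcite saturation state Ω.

α₂ = 1 / (1 + [H⁺]/K2 + [H⁺]²/(K1K2)) = 1 / (1 + 10^+1.26 + 10^-0.50)
   = 1 / (1 + 18.197 + 0.31623) = 1/19.513 = 0.05125
[CO3²⁻] = α₂ × DIC = 0.05125 × 2.36 = 0.1209 mmol/kg
Ksp = 10^(−6.30) = 5.012×10^-7
Ω = [Ca²⁺][CO3²⁻]/Ksp = (9.90×10^-3)(1.209×10^-4) / 5.012×10^-7 = 2.39

Ω = 2.39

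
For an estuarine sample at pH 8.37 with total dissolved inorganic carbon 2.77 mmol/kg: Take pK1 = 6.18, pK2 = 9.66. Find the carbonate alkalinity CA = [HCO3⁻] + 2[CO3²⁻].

CA = 2.89 mmol/kg

CA = [HCO3⁻] + 2[CO3²⁻] = (α₁ + 2α₂)·DIC
At pH 8.37: [H⁺]/K1 = 10^-2.19 = 0.0064565, K2/[H⁺] = 10^-1.29 = 0.051286
α₁ = 1/(1 + 0.0064565 + 0.051286) = 1/1.0577 = 0.9454; α₂ = α₁·K2/[H⁺] = 0.04849
α₁ + 2α₂ = 1.0424
CA = 1.0424 × 2.77 = 2.89 mmol/kg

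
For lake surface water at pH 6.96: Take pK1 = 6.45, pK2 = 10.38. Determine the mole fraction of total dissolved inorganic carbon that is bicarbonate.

α₁ = 0.764

α₁ = 1 / (1 + [H⁺]/K1 + K2/[H⁺]) = 1 / (1 + 10^-0.51 + 10^-3.42)
   = 1 / (1 + 0.30903 + 0.00038019) = 1/1.3094 = 0.7637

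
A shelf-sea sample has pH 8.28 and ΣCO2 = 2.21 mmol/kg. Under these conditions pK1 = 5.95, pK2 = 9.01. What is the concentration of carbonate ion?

α₂ = 1 / (1 + [H⁺]/K2 + [H⁺]²/(K1K2)) = 1 / (1 + 10^+0.73 + 10^-1.60)
   = 1 / (1 + 5.3703 + 0.025119) = 1/6.3954 = 0.1564
[CO3²⁻] = α₂ × DIC = 0.1564 × 2.21 = 0.346 mmol/kg

[CO3²⁻] = 0.346 mmol/kg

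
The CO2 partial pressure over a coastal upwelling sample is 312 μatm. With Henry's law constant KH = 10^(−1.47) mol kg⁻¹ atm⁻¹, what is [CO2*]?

[CO2*] = 10.6 μmol/kg

KH = 10^(−1.47) = 3.388×10^-2 mol kg⁻¹ atm⁻¹
[CO2*] = KH · pCO2 = 3.388×10^-2 × 312×10^-6 atm = 1.06×10^-5 mol/kg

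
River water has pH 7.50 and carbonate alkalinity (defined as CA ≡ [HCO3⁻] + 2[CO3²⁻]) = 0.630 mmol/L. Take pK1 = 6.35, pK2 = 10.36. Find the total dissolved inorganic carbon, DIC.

CA = [HCO3⁻] + 2[CO3²⁻] = (α₁ + 2α₂)·DIC
At pH 7.50: [H⁺]/K1 = 10^-1.15 = 0.070795, K2/[H⁺] = 10^-2.86 = 0.0013804
α₁ = 1/(1 + 0.070795 + 0.0013804) = 1/1.0722 = 0.9327; α₂ = α₁·K2/[H⁺] = 0.001287
α₁ + 2α₂ = 0.9353
DIC = CA / (α₁ + 2α₂) = 0.630 / 0.9353 = 0.674 mmol/L

DIC = 0.674 mmol/L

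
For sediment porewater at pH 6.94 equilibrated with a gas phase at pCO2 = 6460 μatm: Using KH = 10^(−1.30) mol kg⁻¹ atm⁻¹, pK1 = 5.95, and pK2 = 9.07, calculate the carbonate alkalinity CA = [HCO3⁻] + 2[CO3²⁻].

[CO2*] = KH · pCO2 = 10^(−1.30) × 6460×10^-6 = 3.238×10^-4 mol/kg
α₀ = 1/(1 + K1/[H⁺] + K1K2/[H⁺]²) = 1/(1 + 10^+0.99 + 10^-1.14) = 0.09221
DIC = [CO2*]/α₀ = 3.238×10^-4 / 0.09221 = 3.511 mmol/kg
CA = (α₁ + 2α₂)·DIC = (0.9011 + 2×0.006680) × 3.511 = 3.21 mmol/kg

CA = 3.21 mmol/kg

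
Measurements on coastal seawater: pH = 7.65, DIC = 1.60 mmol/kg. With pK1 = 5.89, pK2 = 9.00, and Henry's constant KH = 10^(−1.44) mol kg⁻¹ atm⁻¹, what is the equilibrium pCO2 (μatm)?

pCO2 = 721 μatm

α₀ = 1 / (1 + K1/[H⁺] + K1K2/[H⁺]²) = 1 / (1 + 10^+1.76 + 10^+0.41)
   = 1 / (1 + 57.544 + 2.5704) = 1/61.114 = 0.01636
[CO2*] = α₀ × DIC = 0.01636 × 1.60 = 0.02618 mmol/kg
pCO2 = [CO2*]/KH = 2.618×10^-5 / 3.631×10^-2 = 721 μatm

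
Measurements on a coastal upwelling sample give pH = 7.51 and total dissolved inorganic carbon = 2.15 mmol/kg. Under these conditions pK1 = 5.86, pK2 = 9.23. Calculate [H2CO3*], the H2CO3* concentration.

[CO2*] = 0.0462 mmol/kg

α₀ = 1 / (1 + K1/[H⁺] + K1K2/[H⁺]²) = 1 / (1 + 10^+1.65 + 10^-0.07)
   = 1 / (1 + 44.668 + 0.85114) = 1/46.519 = 0.02150
[CO2*] = α₀ × DIC = 0.02150 × 2.15 = 0.0462 mmol/kg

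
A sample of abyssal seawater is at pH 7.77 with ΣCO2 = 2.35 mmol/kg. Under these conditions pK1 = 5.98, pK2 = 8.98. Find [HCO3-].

[HCO3⁻] = 2.18 mmol/kg

α₁ = 1 / (1 + [H⁺]/K1 + K2/[H⁺]) = 1 / (1 + 10^-1.79 + 10^-1.21)
   = 1 / (1 + 0.016218 + 0.061660) = 1/1.0779 = 0.9277
[HCO3⁻] = α₁ × DIC = 0.9277 × 2.35 = 2.18 mmol/kg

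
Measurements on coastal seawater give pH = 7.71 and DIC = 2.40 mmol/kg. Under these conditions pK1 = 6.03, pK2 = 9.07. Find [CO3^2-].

α₂ = 1 / (1 + [H⁺]/K2 + [H⁺]²/(K1K2)) = 1 / (1 + 10^+1.36 + 10^-0.32)
   = 1 / (1 + 22.909 + 0.47863) = 1/24.387 = 0.04100
[CO3²⁻] = α₂ × DIC = 0.04100 × 2.40 = 0.0984 mmol/kg

[CO3²⁻] = 0.0984 mmol/kg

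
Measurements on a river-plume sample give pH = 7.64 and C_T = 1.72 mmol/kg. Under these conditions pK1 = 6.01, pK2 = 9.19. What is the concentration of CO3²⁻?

[CO3²⁻] = 0.0461 mmol/kg

α₂ = 1 / (1 + [H⁺]/K2 + [H⁺]²/(K1K2)) = 1 / (1 + 10^+1.55 + 10^-0.08)
   = 1 / (1 + 35.481 + 0.83176) = 1/37.313 = 0.02680
[CO3²⁻] = α₂ × DIC = 0.02680 × 1.72 = 0.0461 mmol/kg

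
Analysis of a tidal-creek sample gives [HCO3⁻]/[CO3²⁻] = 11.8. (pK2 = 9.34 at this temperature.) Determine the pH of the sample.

pH = 8.27

From K2 = [H⁺][CO3²⁻]/[HCO3⁻]:  pH = pK2 − log₁₀([HCO3⁻]/[CO3²⁻])
log₁₀(11.8) = +1.072
pH = 9.34 − (+1.072) = 8.27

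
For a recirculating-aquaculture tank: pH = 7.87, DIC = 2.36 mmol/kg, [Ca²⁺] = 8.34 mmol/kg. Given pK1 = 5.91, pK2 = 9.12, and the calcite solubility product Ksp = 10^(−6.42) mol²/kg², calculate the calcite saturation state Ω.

Ω = 2.73

α₂ = 1 / (1 + [H⁺]/K2 + [H⁺]²/(K1K2)) = 1 / (1 + 10^+1.25 + 10^-0.71)
   = 1 / (1 + 17.783 + 0.19498) = 1/18.978 = 0.05269
[CO3²⁻] = α₂ × DIC = 0.05269 × 2.36 = 0.1244 mmol/kg
Ksp = 10^(−6.42) = 3.802×10^-7
Ω = [Ca²⁺][CO3²⁻]/Ksp = (8.34×10^-3)(1.244×10^-4) / 3.802×10^-7 = 2.73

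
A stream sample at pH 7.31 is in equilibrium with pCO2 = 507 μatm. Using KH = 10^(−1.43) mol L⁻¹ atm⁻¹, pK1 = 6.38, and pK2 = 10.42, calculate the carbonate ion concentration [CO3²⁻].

[CO3²⁻] = 0.124 μmol/L

[CO2*] = KH · pCO2 = 10^(−1.43) × 507×10^-6 = 1.884×10^-5 mol/L
α₀ = 1/(1 + K1/[H⁺] + K1K2/[H⁺]²) = 1/(1 + 10^+0.93 + 10^-2.18) = 0.1051
DIC = [CO2*]/α₀ = 1.884×10^-5 / 0.1051 = 0.1793 mmol/L
[CO3²⁻] = α₂·DIC; α₂ = 0.0006942, so [CO3²⁻] = 0.0006942 × 0.1793 = 0.000124 mmol/L = 0.124 μmol/L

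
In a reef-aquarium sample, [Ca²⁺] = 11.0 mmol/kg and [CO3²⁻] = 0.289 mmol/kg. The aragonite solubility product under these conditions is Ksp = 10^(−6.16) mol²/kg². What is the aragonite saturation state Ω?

Ω = 4.60

Ksp = 10^(−6.16) = 6.918×10^-7
Ω = [Ca²⁺][CO3²⁻]/Ksp = (11.0×10^-3)(0.289×10^-3) / 6.918×10^-7 = 4.60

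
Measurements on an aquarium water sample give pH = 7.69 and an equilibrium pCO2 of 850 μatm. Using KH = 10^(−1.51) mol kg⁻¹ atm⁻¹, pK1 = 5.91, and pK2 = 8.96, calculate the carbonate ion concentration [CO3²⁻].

[CO2*] = KH · pCO2 = 10^(−1.51) × 850×10^-6 = 2.627×10^-5 mol/kg
α₀ = 1/(1 + K1/[H⁺] + K1K2/[H⁺]²) = 1/(1 + 10^+1.78 + 10^+0.51) = 0.01551
DIC = [CO2*]/α₀ = 2.627×10^-5 / 0.01551 = 1.694 mmol/kg
[CO3²⁻] = α₂·DIC; α₂ = 0.05018, so [CO3²⁻] = 0.05018 × 1.694 = 0.0850 mmol/kg

[CO3²⁻] = 0.0850 mmol/kg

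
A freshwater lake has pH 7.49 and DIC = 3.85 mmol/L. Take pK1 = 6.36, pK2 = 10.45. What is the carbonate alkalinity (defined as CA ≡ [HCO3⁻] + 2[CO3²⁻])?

CA = 3.59 mmol/L

CA = [HCO3⁻] + 2[CO3²⁻] = (α₁ + 2α₂)·DIC
At pH 7.49: [H⁺]/K1 = 10^-1.13 = 0.074131, K2/[H⁺] = 10^-2.96 = 0.0010965
α₁ = 1/(1 + 0.074131 + 0.0010965) = 1/1.0752 = 0.9300; α₂ = α₁·K2/[H⁺] = 0.001020
α₁ + 2α₂ = 0.9321
CA = 0.9321 × 3.85 = 3.59 mmol/L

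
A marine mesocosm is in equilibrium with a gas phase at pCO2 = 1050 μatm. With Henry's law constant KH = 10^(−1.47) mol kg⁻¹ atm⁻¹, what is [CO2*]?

KH = 10^(−1.47) = 3.388×10^-2 mol kg⁻¹ atm⁻¹
[CO2*] = KH · pCO2 = 3.388×10^-2 × 1050×10^-6 atm = 3.56×10^-5 mol/kg

[CO2*] = 35.6 μmol/kg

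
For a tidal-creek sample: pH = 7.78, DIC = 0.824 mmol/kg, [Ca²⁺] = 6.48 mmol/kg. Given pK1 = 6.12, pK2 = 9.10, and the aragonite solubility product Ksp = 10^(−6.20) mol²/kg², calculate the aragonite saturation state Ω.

Ω = 0.379

α₂ = 1 / (1 + [H⁺]/K2 + [H⁺]²/(K1K2)) = 1 / (1 + 10^+1.32 + 10^-0.34)
   = 1 / (1 + 20.893 + 0.45709) = 1/22.350 = 0.04474
[CO3²⁻] = α₂ × DIC = 0.04474 × 0.824 = 0.03687 mmol/kg
Ksp = 10^(−6.20) = 6.310×10^-7
Ω = [Ca²⁺][CO3²⁻]/Ksp = (6.48×10^-3)(3.687×10^-5) / 6.310×10^-7 = 0.379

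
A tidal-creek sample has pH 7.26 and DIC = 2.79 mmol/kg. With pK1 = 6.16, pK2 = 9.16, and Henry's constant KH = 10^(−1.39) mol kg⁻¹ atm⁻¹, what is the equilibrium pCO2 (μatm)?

pCO2 = 4980 μatm

α₀ = 1 / (1 + K1/[H⁺] + K1K2/[H⁺]²) = 1 / (1 + 10^+1.10 + 10^-0.80)
   = 1 / (1 + 12.589 + 0.15849) = 1/13.748 = 0.07274
[CO2*] = α₀ × DIC = 0.07274 × 2.79 = 0.2029 mmol/kg
pCO2 = [CO2*]/KH = 2.029×10^-4 / 4.074×10^-2 = 4980 μatm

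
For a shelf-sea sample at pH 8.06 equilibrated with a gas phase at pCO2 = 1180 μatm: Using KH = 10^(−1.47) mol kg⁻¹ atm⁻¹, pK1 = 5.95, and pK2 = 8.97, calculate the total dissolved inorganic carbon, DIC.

[CO2*] = KH · pCO2 = 10^(−1.47) × 1180×10^-6 = 3.998×10^-5 mol/kg
α₀ = 1/(1 + K1/[H⁺] + K1K2/[H⁺]²) = 1/(1 + 10^+2.11 + 10^+1.20) = 0.006865
DIC = [CO2*]/α₀ = 3.998×10^-5 / 0.006865 = 5.82 mmol/kg

DIC = 5.82 mmol/kg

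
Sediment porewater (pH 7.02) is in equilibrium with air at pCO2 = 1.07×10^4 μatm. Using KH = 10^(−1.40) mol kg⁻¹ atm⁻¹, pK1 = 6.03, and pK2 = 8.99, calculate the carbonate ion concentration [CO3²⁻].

[CO3²⁻] = 0.0446 mmol/kg

[CO2*] = KH · pCO2 = 10^(−1.40) × 1.07×10^4×10^-6 = 4.260×10^-4 mol/kg
α₀ = 1/(1 + K1/[H⁺] + K1K2/[H⁺]²) = 1/(1 + 10^+0.99 + 10^-0.98) = 0.09194
DIC = [CO2*]/α₀ = 4.260×10^-4 / 0.09194 = 4.633 mmol/kg
[CO3²⁻] = α₂·DIC; α₂ = 0.009627, so [CO3²⁻] = 0.009627 × 4.633 = 0.0446 mmol/kg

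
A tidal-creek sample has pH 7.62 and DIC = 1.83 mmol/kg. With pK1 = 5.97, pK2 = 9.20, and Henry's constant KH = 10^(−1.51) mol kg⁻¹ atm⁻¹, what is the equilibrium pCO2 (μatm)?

pCO2 = 1260 μatm

α₀ = 1 / (1 + K1/[H⁺] + K1K2/[H⁺]²) = 1 / (1 + 10^+1.65 + 10^+0.07)
   = 1 / (1 + 44.668 + 1.1749) = 1/46.843 = 0.02135
[CO2*] = α₀ × DIC = 0.02135 × 1.83 = 0.03907 mmol/kg
pCO2 = [CO2*]/KH = 3.907×10^-5 / 3.090×10^-2 = 1260 μatm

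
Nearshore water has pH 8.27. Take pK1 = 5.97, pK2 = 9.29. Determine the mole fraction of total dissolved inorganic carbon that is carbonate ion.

α₂ = 0.0868

α₂ = 1 / (1 + [H⁺]/K2 + [H⁺]²/(K1K2)) = 1 / (1 + 10^+1.02 + 10^-1.28)
   = 1 / (1 + 10.471 + 0.052481) = 1/11.524 = 0.08678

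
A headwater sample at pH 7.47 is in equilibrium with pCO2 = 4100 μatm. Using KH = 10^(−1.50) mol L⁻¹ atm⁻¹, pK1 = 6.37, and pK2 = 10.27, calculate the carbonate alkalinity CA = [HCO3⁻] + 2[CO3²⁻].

[CO2*] = KH · pCO2 = 10^(−1.50) × 4100×10^-6 = 1.297×10^-4 mol/L
α₀ = 1/(1 + K1/[H⁺] + K1K2/[H⁺]²) = 1/(1 + 10^+1.10 + 10^-1.70) = 0.07348
DIC = [CO2*]/α₀ = 1.297×10^-4 / 0.07348 = 1.764 mmol/L
CA = (α₁ + 2α₂)·DIC = (0.9251 + 2×0.001466) × 1.764 = 1.64 mmol/L

CA = 1.64 mmol/L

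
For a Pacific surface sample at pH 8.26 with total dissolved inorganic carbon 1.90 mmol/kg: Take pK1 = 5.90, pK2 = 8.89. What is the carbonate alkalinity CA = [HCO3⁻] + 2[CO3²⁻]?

CA = [HCO3⁻] + 2[CO3²⁻] = (α₁ + 2α₂)·DIC
At pH 8.26: [H⁺]/K1 = 10^-2.36 = 0.0043652, K2/[H⁺] = 10^-0.63 = 0.23442
α₁ = 1/(1 + 0.0043652 + 0.23442) = 1/1.2388 = 0.8072; α₂ = α₁·K2/[H⁺] = 0.1892
α₁ + 2α₂ = 1.1857
CA = 1.1857 × 1.90 = 2.25 mmol/kg

CA = 2.25 mmol/kg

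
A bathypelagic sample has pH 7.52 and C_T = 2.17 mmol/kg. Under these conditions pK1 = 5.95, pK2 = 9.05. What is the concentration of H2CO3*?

α₀ = 1 / (1 + K1/[H⁺] + K1K2/[H⁺]²) = 1 / (1 + 10^+1.57 + 10^+0.04)
   = 1 / (1 + 37.154 + 1.0965) = 1/39.250 = 0.02548
[CO2*] = α₀ × DIC = 0.02548 × 2.17 = 0.0553 mmol/kg

[CO2*] = 0.0553 mmol/kg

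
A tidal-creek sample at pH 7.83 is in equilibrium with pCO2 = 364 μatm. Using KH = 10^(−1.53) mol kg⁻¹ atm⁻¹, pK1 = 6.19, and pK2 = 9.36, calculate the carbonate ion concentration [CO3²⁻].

[CO3²⁻] = 13.8 μmol/kg

[CO2*] = KH · pCO2 = 10^(−1.53) × 364×10^-6 = 1.074×10^-5 mol/kg
α₀ = 1/(1 + K1/[H⁺] + K1K2/[H⁺]²) = 1/(1 + 10^+1.64 + 10^+0.11) = 0.02177
DIC = [CO2*]/α₀ = 1.074×10^-5 / 0.02177 = 0.4935 mmol/kg
[CO3²⁻] = α₂·DIC; α₂ = 0.02804, so [CO3²⁻] = 0.02804 × 0.4935 = 0.0138 mmol/kg = 13.8 μmol/kg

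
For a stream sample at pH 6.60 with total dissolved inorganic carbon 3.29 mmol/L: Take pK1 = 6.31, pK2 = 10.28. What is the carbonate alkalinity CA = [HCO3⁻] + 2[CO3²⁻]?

CA = [HCO3⁻] + 2[CO3²⁻] = (α₁ + 2α₂)·DIC
At pH 6.60: [H⁺]/K1 = 10^-0.29 = 0.51286, K2/[H⁺] = 10^-3.68 = 0.00020893
α₁ = 1/(1 + 0.51286 + 0.00020893) = 1/1.5131 = 0.6609; α₂ = α₁·K2/[H⁺] = 0.0001381
α₁ + 2α₂ = 0.6612
CA = 0.6612 × 3.29 = 2.18 mmol/L

CA = 2.18 mmol/L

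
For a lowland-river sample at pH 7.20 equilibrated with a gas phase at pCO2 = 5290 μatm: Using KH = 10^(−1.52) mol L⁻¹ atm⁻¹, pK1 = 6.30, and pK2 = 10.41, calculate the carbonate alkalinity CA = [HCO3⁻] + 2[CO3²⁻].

[CO2*] = KH · pCO2 = 10^(−1.52) × 5290×10^-6 = 1.598×10^-4 mol/L
α₀ = 1/(1 + K1/[H⁺] + K1K2/[H⁺]²) = 1/(1 + 10^+0.90 + 10^-2.31) = 0.1118
DIC = [CO2*]/α₀ = 1.598×10^-4 / 0.1118 = 1.430 mmol/L
CA = (α₁ + 2α₂)·DIC = (0.8877 + 2×0.0005474) × 1.430 = 1.27 mmol/L

CA = 1.27 mmol/L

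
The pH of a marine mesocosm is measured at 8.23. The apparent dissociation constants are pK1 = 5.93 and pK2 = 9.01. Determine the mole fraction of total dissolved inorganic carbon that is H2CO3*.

α₀ = 0.00428

α₀ = 1 / (1 + K1/[H⁺] + K1K2/[H⁺]²) = 1 / (1 + 10^+2.30 + 10^+1.52)
   = 1 / (1 + 199.53 + 33.113) = 1/233.64 = 0.004280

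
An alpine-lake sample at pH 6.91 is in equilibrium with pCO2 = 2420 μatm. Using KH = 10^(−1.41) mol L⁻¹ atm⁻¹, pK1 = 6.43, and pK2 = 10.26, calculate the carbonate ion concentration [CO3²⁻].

[CO3²⁻] = 0.127 μmol/L

[CO2*] = KH · pCO2 = 10^(−1.41) × 2420×10^-6 = 9.415×10^-5 mol/L
α₀ = 1/(1 + K1/[H⁺] + K1K2/[H⁺]²) = 1/(1 + 10^+0.48 + 10^-2.87) = 0.2487
DIC = [CO2*]/α₀ = 9.415×10^-5 / 0.2487 = 0.3786 mmol/L
[CO3²⁻] = α₂·DIC; α₂ = 0.0003355, so [CO3²⁻] = 0.0003355 × 0.3786 = 0.000127 mmol/L = 0.127 μmol/L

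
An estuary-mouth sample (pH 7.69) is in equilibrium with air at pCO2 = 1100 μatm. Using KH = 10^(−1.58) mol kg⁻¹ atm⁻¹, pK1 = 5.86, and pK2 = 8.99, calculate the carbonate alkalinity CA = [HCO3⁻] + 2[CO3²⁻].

[CO2*] = KH · pCO2 = 10^(−1.58) × 1100×10^-6 = 2.893×10^-5 mol/kg
α₀ = 1/(1 + K1/[H⁺] + K1K2/[H⁺]²) = 1/(1 + 10^+1.83 + 10^+0.53) = 0.01389
DIC = [CO2*]/α₀ = 2.893×10^-5 / 0.01389 = 2.083 mmol/kg
CA = (α₁ + 2α₂)·DIC = (0.9390 + 2×0.04706) × 2.083 = 2.15 mmol/kg

CA = 2.15 mmol/kg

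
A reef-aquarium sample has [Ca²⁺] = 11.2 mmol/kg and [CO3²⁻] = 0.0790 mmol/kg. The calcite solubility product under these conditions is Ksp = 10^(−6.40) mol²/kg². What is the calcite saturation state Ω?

Ω = 2.22

Ksp = 10^(−6.40) = 3.981×10^-7
Ω = [Ca²⁺][CO3²⁻]/Ksp = (11.2×10^-3)(0.0790×10^-3) / 3.981×10^-7 = 2.22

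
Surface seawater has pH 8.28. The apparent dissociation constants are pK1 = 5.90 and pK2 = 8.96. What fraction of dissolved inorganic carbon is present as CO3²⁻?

α₂ = 0.172

α₂ = 1 / (1 + [H⁺]/K2 + [H⁺]²/(K1K2)) = 1 / (1 + 10^+0.68 + 10^-1.70)
   = 1 / (1 + 4.7863 + 0.019953) = 1/5.8063 = 0.1722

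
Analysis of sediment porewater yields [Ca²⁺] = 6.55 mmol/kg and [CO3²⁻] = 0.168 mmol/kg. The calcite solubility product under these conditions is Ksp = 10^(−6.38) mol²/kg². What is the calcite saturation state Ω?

Ω = 2.64

Ksp = 10^(−6.38) = 4.169×10^-7
Ω = [Ca²⁺][CO3²⁻]/Ksp = (6.55×10^-3)(0.168×10^-3) / 4.169×10^-7 = 2.64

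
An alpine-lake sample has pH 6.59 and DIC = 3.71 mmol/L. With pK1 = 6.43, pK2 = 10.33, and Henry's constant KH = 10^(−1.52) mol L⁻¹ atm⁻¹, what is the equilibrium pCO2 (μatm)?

pCO2 = 5.02×10^4 μatm

α₀ = 1 / (1 + K1/[H⁺] + K1K2/[H⁺]²) = 1 / (1 + 10^+0.16 + 10^-3.58)
   = 1 / (1 + 1.4454 + 0.00026303) = 1/2.4457 = 0.4089
[CO2*] = α₀ × DIC = 0.4089 × 3.71 = 1.517 mmol/L
pCO2 = [CO2*]/KH = 1.517×10^-3 / 3.020×10^-2 = 5.02×10^4 μatm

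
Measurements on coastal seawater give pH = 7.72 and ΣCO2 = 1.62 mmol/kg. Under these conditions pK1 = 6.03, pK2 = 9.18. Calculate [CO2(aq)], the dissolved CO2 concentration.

[CO2*] = 0.0313 mmol/kg

α₀ = 1 / (1 + K1/[H⁺] + K1K2/[H⁺]²) = 1 / (1 + 10^+1.69 + 10^+0.23)
   = 1 / (1 + 48.978 + 1.6982) = 1/51.676 = 0.01935
[CO2*] = α₀ × DIC = 0.01935 × 1.62 = 0.0313 mmol/kg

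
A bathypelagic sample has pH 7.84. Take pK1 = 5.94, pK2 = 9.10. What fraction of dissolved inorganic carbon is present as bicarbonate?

α₁ = 0.937

α₁ = 1 / (1 + [H⁺]/K1 + K2/[H⁺]) = 1 / (1 + 10^-1.90 + 10^-1.26)
   = 1 / (1 + 0.012589 + 0.054954) = 1/1.0675 = 0.9367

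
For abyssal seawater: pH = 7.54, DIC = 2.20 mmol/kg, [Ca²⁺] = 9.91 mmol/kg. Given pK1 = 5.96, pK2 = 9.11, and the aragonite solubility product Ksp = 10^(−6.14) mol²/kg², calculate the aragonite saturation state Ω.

Ω = 0.769

α₂ = 1 / (1 + [H⁺]/K2 + [H⁺]²/(K1K2)) = 1 / (1 + 10^+1.57 + 10^-0.01)
   = 1 / (1 + 37.154 + 0.97724) = 1/39.131 = 0.02556
[CO3²⁻] = α₂ × DIC = 0.02556 × 2.20 = 0.05622 mmol/kg
Ksp = 10^(−6.14) = 7.244×10^-7
Ω = [Ca²⁺][CO3²⁻]/Ksp = (9.91×10^-3)(5.622×10^-5) / 7.244×10^-7 = 0.769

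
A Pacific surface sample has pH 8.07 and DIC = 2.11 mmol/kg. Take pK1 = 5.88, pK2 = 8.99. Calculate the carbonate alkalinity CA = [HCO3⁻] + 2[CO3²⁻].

CA = [HCO3⁻] + 2[CO3²⁻] = (α₁ + 2α₂)·DIC
At pH 8.07: [H⁺]/K1 = 10^-2.19 = 0.0064565, K2/[H⁺] = 10^-0.92 = 0.12023
α₁ = 1/(1 + 0.0064565 + 0.12023) = 1/1.1267 = 0.8876; α₂ = α₁·K2/[H⁺] = 0.1067
α₁ + 2α₂ = 1.1010
CA = 1.1010 × 2.11 = 2.32 mmol/kg

CA = 2.32 mmol/kg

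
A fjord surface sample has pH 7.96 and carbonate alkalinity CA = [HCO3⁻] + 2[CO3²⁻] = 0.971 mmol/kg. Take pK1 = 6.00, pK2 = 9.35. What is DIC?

DIC = 0.944 mmol/kg

CA = [HCO3⁻] + 2[CO3²⁻] = (α₁ + 2α₂)·DIC
At pH 7.96: [H⁺]/K1 = 10^-1.96 = 0.010965, K2/[H⁺] = 10^-1.39 = 0.040738
α₁ = 1/(1 + 0.010965 + 0.040738) = 1/1.0517 = 0.9508; α₂ = α₁·K2/[H⁺] = 0.03874
α₁ + 2α₂ = 1.0283
DIC = CA / (α₁ + 2α₂) = 0.971 / 1.0283 = 0.944 mmol/kg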